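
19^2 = 361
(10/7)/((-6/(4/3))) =-20/63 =-0.32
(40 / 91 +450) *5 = 204950 / 91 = 2252.20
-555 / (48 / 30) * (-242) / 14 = 335775 / 56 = 5995.98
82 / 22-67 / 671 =2434 / 671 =3.63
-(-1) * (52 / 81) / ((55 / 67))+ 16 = 74764 / 4455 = 16.78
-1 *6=-6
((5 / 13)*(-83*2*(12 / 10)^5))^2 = 1666205945856 / 66015625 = 25239.57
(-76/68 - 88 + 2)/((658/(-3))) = 4443/11186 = 0.40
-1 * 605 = -605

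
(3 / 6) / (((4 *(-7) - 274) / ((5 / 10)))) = -1 / 1208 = -0.00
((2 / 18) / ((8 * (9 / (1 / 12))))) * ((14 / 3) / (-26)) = -7 / 303264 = -0.00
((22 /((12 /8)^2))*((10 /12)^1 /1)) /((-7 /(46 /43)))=-1.25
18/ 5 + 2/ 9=172/ 45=3.82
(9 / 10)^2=81 / 100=0.81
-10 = -10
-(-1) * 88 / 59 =88 / 59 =1.49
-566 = -566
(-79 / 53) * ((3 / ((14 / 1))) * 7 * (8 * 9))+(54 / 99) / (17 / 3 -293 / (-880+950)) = -29121192 / 181313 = -160.61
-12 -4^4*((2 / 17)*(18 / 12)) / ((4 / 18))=-215.29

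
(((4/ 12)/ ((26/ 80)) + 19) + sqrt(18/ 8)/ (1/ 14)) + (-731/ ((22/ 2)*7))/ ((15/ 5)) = 37899/ 1001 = 37.86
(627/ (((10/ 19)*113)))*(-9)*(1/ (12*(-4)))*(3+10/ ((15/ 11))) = 369303/ 18080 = 20.43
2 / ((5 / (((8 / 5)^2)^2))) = 2.62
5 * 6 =30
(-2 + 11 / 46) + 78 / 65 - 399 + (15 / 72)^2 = -399.52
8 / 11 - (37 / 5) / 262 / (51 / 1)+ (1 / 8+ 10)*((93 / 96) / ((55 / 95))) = 1662080489 / 94068480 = 17.67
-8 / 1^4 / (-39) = 8 / 39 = 0.21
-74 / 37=-2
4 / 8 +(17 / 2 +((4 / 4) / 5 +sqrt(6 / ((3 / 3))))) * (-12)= -1039 / 10 - 12 * sqrt(6)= -133.29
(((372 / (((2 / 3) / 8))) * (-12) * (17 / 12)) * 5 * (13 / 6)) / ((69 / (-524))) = 143596960 / 23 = 6243346.09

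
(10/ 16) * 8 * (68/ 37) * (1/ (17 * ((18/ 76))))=2.28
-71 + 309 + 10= 248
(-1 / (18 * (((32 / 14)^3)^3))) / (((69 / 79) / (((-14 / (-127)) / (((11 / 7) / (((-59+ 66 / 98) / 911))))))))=0.00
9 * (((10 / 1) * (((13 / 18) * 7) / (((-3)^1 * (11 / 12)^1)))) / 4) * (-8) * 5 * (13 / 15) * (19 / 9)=899080 / 297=3027.21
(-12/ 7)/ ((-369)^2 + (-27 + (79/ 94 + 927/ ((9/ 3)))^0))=-12/ 952945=-0.00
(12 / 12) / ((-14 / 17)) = -17 / 14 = -1.21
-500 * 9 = -4500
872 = 872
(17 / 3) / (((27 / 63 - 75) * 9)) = -119 / 14094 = -0.01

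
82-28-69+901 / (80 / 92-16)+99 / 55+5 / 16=-504157 / 6960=-72.44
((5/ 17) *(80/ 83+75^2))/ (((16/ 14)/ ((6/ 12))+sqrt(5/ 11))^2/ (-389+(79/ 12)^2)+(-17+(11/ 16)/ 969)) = -404328199816745779362602430000/ 4157825173390283504759796803+28568943274575369093120000 *sqrt(55)/ 4157825173390283504759796803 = -97.19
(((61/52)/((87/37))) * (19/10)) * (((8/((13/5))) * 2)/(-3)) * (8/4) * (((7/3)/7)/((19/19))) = -171532/132327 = -1.30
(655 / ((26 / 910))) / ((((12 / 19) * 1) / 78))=5662475 / 2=2831237.50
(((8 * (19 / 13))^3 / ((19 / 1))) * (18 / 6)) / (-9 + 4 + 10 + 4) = 184832 / 6591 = 28.04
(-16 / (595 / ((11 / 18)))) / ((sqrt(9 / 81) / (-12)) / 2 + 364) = -704 / 15593165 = -0.00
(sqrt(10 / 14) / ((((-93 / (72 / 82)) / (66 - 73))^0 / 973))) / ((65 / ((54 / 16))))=3753 * sqrt(35) / 520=42.70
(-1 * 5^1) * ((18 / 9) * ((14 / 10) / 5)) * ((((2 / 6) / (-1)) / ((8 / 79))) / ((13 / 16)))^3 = 55220368 / 296595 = 186.18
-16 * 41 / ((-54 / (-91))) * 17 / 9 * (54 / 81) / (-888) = 1.57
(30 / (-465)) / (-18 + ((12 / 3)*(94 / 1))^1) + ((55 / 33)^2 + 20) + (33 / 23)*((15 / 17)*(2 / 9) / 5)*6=451368788 / 19526931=23.12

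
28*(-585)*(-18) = 294840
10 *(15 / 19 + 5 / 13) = 2900 / 247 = 11.74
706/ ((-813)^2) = 706/ 660969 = 0.00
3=3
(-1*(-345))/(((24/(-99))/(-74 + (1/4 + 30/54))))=3333275/32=104164.84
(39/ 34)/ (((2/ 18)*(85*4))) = 351/ 11560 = 0.03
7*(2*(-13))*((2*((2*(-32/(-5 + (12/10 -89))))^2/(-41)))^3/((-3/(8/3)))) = -745472000000/368962362959769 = -0.00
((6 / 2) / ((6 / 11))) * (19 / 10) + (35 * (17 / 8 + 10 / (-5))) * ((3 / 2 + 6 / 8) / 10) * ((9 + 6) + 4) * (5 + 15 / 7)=23047 / 160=144.04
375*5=1875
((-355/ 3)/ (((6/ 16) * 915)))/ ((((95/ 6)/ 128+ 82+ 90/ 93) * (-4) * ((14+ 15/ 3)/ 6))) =2253824/ 6878343957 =0.00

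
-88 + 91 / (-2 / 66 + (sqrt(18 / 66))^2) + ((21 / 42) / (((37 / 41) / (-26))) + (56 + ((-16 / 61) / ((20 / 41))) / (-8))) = 29705443 / 90280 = 329.04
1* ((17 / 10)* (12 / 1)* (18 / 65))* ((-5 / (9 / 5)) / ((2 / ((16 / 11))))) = -1632 / 143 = -11.41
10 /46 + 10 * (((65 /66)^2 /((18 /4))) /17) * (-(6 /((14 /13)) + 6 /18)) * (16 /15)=-140310845 /241428033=-0.58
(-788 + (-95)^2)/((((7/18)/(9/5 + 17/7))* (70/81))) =888706404/8575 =103639.23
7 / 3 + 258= 781 / 3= 260.33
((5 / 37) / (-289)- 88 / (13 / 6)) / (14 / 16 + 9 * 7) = -6452536 / 10147657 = -0.64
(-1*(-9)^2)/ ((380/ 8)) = -162/ 95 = -1.71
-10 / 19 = -0.53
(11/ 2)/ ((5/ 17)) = 187/ 10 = 18.70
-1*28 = -28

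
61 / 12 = 5.08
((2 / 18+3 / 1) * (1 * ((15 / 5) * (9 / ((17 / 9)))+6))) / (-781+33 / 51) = -1610 / 19899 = -0.08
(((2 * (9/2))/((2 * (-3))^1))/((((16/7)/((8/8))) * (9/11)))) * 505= -38885/96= -405.05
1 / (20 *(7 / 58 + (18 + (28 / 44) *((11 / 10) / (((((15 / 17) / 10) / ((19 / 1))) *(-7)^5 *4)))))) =208887 / 75694163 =0.00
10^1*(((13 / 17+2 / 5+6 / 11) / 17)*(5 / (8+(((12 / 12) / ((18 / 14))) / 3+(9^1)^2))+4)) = 183885 / 45067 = 4.08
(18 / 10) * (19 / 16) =171 / 80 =2.14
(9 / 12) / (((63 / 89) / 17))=1513 / 84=18.01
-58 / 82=-29 / 41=-0.71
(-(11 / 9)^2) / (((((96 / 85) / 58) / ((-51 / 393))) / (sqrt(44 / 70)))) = 7.89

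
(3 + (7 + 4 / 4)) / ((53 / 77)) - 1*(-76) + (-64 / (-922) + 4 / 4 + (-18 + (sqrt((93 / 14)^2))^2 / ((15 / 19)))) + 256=9265153281 / 23944340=386.95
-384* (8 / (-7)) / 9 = 1024 / 21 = 48.76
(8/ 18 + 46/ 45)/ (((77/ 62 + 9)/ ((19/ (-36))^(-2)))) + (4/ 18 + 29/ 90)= 21838979/ 20631150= 1.06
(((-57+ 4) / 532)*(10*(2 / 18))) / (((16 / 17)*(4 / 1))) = -4505 / 153216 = -0.03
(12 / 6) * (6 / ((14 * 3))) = 2 / 7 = 0.29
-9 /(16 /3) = -27 /16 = -1.69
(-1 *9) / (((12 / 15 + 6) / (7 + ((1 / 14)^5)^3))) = -49003950100710850605 / 5289315248965615616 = -9.26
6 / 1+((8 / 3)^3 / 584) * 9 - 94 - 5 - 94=-40889 / 219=-186.71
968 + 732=1700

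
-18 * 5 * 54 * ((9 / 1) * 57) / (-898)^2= -623295 / 201601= -3.09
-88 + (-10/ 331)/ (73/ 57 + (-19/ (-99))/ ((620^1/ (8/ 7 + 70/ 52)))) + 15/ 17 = -14819007709047/ 170057376479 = -87.14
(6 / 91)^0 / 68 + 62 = 4217 / 68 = 62.01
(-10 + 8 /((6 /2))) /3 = -22 /9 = -2.44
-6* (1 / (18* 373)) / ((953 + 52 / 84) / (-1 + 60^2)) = -25193 / 7469698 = -0.00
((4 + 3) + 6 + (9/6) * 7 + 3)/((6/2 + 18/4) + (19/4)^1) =106/49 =2.16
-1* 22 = -22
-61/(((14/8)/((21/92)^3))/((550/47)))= -22193325/4574792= -4.85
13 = 13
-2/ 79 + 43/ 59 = 3279/ 4661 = 0.70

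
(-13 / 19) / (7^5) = -13 / 319333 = -0.00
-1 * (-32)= 32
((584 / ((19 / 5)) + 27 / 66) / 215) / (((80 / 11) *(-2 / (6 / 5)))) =-193233 / 3268000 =-0.06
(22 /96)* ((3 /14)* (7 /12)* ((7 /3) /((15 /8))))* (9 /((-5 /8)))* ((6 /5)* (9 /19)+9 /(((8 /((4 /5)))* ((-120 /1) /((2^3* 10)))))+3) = -3619 /2375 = -1.52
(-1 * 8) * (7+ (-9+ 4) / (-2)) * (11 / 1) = -836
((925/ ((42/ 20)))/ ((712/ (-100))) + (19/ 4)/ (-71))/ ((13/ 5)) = -164365055/ 6900348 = -23.82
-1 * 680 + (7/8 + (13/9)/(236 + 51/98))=-87182567/128376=-679.12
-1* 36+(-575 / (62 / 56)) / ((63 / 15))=-14848 / 93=-159.66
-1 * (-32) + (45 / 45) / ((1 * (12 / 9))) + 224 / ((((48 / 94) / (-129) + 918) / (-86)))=43655097 / 3710540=11.77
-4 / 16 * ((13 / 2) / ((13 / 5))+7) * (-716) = 3401 / 2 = 1700.50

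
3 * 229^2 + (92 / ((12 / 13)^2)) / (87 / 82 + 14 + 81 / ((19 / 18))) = 405011898067 / 2574378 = 157324.18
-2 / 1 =-2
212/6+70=105.33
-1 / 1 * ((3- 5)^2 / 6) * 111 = -74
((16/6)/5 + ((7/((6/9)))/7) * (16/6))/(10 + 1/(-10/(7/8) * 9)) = 3264/7193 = 0.45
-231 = -231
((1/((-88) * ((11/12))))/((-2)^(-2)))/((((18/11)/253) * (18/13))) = -299/54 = -5.54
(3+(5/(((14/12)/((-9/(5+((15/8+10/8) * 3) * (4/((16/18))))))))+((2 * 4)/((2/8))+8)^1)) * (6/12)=44587/2114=21.09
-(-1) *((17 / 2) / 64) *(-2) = -0.27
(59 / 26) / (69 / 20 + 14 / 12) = 1770 / 3601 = 0.49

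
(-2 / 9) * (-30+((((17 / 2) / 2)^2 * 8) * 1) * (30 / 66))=-7.93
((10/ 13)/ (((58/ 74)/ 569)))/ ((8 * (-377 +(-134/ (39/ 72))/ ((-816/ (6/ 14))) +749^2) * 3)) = 0.00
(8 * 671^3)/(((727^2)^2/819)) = 1979435930472/279342903841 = 7.09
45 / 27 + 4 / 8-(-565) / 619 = 11437 / 3714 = 3.08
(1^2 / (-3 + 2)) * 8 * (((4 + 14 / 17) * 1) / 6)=-328 / 51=-6.43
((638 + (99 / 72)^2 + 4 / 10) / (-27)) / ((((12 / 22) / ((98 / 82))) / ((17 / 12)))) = -1877434559 / 25505280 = -73.61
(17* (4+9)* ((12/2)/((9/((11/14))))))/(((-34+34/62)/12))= -17732/427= -41.53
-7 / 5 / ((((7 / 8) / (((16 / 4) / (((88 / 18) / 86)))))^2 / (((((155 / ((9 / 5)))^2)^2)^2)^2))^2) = -12853998023885627506321006130108638705889456713581993774653255968587473034858703613281250000000000000000 / 2628180114437679869492656607383623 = -4890836040221635672313294000000000000000000000000000000000000000000000.00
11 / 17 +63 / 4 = 1115 / 68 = 16.40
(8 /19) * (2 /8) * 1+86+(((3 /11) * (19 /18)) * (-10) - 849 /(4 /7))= -3517529 /2508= -1402.52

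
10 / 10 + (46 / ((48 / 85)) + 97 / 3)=2755 / 24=114.79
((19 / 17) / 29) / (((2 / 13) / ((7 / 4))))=1729 / 3944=0.44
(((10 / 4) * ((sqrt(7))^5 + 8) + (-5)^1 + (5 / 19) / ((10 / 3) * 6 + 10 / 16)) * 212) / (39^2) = 1995556 / 953667 + 25970 * sqrt(7) / 1521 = 47.27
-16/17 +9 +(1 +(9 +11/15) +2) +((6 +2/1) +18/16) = 29.92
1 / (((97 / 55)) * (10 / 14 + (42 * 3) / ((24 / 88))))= 0.00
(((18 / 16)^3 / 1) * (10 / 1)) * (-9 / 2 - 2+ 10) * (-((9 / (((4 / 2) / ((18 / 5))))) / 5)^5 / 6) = -5931020266101 / 2000000000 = -2965.51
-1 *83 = -83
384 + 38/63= 24230/63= 384.60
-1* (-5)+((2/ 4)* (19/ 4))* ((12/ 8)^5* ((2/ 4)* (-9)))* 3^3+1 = -1118859/ 512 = -2185.27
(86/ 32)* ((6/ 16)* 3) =387/ 128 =3.02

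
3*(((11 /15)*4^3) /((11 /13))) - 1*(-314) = 480.40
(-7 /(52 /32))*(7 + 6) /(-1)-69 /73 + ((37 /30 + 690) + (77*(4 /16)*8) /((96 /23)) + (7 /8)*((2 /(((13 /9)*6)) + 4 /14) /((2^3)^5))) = 2922544859401 /3731619840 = 783.18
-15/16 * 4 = -15/4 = -3.75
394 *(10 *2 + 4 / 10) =40188 / 5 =8037.60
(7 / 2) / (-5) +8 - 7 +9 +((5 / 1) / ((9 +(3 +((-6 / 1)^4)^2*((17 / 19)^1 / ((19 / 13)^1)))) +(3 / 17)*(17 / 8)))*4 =276173082511 / 29695968270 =9.30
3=3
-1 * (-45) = 45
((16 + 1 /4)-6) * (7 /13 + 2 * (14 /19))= 20377 /988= 20.62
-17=-17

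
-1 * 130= -130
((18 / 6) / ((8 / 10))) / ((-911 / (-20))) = 0.08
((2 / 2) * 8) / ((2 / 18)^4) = 52488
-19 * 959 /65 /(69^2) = -18221 /309465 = -0.06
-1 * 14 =-14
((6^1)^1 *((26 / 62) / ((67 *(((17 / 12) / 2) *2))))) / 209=936 / 7379581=0.00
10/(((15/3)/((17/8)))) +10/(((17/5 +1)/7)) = 887/44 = 20.16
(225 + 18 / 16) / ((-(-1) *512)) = 1809 / 4096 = 0.44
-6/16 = -3/8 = -0.38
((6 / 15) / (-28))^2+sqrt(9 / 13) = 1 / 4900+3 * sqrt(13) / 13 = 0.83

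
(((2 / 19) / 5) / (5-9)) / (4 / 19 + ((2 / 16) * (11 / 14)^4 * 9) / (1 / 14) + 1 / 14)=-10976 / 13106055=-0.00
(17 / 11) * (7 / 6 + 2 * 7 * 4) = 5831 / 66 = 88.35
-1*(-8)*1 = 8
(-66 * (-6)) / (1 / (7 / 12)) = 231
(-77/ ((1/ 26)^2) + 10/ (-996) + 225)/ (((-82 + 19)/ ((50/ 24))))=645246275/ 376488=1713.86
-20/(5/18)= -72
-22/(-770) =1/35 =0.03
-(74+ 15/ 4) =-311/ 4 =-77.75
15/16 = 0.94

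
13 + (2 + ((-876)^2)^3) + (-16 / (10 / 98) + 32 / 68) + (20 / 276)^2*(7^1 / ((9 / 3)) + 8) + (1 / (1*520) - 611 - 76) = 11411069063790802353592855 / 25252344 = 451881578351332547.73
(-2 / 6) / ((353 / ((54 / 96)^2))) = -27 / 90368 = -0.00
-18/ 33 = -6/ 11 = -0.55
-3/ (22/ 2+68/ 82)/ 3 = -41/ 485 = -0.08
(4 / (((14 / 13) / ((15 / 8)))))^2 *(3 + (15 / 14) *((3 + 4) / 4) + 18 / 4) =2851875 / 6272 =454.70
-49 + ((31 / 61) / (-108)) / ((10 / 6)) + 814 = 8399669 / 10980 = 765.00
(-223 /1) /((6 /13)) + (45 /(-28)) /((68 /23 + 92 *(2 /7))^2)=-128514700577 /265983168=-483.17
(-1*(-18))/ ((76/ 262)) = 1179/ 19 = 62.05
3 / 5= 0.60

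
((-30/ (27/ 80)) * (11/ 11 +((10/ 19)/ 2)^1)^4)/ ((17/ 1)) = -29491200/ 2215457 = -13.31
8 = 8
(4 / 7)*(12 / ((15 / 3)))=48 / 35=1.37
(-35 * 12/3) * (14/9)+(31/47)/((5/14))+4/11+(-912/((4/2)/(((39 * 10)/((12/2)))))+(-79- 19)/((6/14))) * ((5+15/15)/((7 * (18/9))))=-2119789808/162855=-13016.42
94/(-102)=-47/51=-0.92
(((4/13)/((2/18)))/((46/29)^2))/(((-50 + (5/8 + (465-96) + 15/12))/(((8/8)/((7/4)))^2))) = 968832/865009691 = 0.00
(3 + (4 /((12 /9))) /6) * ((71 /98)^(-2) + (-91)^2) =292278875 /10082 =28990.17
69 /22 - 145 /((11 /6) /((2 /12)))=-221 /22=-10.05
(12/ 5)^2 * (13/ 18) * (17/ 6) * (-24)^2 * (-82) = -13917696/ 25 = -556707.84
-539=-539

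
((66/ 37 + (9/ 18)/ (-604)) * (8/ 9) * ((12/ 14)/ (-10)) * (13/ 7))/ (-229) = 1035983/ 940375905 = 0.00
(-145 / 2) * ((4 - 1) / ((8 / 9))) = -3915 / 16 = -244.69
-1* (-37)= 37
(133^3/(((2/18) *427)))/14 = 3541.94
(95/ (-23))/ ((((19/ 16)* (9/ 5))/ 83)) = -33200/ 207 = -160.39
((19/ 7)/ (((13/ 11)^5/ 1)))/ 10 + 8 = 210984049/ 25990510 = 8.12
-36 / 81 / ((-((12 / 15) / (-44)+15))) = 55 / 1854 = 0.03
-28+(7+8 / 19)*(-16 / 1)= -2788 / 19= -146.74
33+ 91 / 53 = 1840 / 53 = 34.72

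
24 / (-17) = -24 / 17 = -1.41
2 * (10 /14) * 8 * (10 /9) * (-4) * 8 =-25600 /63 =-406.35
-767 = -767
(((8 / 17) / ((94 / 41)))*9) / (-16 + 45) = 1476 / 23171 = 0.06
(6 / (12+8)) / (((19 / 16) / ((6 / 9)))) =16 / 95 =0.17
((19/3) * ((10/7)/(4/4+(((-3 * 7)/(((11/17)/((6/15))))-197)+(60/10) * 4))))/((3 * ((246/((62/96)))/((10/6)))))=-809875/11352718944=-0.00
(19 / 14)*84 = 114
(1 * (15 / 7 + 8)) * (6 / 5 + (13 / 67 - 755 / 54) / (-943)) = 1471124189 / 119412090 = 12.32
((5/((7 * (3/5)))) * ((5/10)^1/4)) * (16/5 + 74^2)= 815.36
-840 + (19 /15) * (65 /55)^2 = -1521389 /1815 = -838.23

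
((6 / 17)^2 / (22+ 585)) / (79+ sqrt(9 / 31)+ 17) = 0.00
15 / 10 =3 / 2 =1.50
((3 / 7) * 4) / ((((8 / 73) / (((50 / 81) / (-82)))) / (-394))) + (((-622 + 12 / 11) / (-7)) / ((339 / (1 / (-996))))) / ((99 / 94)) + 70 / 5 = 227624700806 / 3768866739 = 60.40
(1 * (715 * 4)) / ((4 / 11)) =7865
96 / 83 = 1.16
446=446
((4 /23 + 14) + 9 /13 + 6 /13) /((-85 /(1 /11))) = -4583 /279565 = -0.02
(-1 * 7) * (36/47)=-252/47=-5.36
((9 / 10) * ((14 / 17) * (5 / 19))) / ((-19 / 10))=-630 / 6137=-0.10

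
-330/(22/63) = -945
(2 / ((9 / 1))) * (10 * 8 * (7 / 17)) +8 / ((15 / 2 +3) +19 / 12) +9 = 376753 / 22185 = 16.98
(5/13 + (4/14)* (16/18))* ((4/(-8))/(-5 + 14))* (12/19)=-1046/46683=-0.02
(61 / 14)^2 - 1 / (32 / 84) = 6413 / 392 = 16.36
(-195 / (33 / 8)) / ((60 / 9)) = -78 / 11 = -7.09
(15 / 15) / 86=1 / 86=0.01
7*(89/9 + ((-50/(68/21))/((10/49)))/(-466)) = 20065759/285192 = 70.36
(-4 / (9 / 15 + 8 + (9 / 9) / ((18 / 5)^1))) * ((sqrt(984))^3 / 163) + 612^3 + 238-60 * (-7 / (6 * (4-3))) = 229221236-708480 * sqrt(246) / 130237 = 229221150.68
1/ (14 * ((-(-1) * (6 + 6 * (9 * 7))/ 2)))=1/ 2688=0.00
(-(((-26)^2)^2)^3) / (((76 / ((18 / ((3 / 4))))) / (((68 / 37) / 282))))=-6489169052994387968 / 33041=-196397477467219.15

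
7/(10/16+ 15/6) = 2.24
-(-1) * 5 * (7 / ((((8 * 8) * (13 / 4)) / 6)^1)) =1.01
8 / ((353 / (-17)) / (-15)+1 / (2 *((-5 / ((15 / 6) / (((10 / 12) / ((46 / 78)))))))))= 6.63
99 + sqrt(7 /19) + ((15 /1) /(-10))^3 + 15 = sqrt(133) /19 + 885 /8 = 111.23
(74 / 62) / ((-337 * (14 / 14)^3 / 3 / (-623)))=69153 / 10447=6.62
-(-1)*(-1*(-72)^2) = -5184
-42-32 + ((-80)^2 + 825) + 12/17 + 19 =121902/17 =7170.71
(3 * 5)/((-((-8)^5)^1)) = 0.00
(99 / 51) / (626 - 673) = -33 / 799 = -0.04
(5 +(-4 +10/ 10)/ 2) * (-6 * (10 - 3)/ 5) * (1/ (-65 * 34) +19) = -6172383/ 11050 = -558.59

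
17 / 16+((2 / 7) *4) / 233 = 1.07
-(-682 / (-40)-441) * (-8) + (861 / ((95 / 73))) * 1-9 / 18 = -518793 / 190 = -2730.49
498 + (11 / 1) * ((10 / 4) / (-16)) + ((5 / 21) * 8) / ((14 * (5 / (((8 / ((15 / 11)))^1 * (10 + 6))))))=498.84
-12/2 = -6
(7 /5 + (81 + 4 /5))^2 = 173056 /25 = 6922.24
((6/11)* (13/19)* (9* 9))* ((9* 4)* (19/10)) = 113724/55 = 2067.71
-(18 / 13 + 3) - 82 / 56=-2129 / 364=-5.85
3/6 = 1/2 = 0.50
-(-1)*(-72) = -72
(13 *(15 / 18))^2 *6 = 4225 / 6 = 704.17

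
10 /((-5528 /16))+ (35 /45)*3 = 4777 /2073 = 2.30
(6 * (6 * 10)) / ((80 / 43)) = 387 / 2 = 193.50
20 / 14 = 10 / 7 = 1.43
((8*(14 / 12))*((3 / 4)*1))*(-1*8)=-56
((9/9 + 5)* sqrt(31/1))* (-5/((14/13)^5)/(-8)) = 5569395* sqrt(31)/2151296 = 14.41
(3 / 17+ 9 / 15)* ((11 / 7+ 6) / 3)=1166 / 595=1.96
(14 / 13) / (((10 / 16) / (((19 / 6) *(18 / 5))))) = 6384 / 325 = 19.64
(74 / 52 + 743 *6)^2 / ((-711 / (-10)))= 67216215125 / 240318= 279696.96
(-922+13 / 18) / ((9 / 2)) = -204.73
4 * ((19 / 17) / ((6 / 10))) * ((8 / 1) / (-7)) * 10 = -30400 / 357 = -85.15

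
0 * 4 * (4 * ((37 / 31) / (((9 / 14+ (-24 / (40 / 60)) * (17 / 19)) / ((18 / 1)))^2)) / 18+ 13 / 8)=0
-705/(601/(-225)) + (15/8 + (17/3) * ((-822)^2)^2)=2587110251449.81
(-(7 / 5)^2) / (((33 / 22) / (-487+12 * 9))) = 37142 / 75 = 495.23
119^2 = 14161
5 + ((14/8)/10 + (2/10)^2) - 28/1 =-4557/200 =-22.78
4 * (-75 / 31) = -300 / 31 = -9.68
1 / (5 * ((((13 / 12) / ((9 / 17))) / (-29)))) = -3132 / 1105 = -2.83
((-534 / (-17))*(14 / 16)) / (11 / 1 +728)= 0.04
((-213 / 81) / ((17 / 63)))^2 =94.97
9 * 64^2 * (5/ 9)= 20480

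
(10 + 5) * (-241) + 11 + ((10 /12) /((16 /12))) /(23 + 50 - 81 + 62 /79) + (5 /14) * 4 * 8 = -22935529 /6384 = -3592.66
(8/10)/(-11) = -4/55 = -0.07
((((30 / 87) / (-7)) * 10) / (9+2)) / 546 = -50 / 609609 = -0.00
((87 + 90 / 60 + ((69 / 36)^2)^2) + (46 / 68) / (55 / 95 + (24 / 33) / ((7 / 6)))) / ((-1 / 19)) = -1208267571197 / 620068608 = -1948.60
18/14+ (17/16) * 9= 1215/112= 10.85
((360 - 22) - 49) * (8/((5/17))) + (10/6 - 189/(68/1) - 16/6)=2671387/340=7857.02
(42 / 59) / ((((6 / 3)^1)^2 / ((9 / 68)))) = 189 / 8024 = 0.02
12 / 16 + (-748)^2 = 559504.75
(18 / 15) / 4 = 3 / 10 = 0.30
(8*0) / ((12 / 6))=0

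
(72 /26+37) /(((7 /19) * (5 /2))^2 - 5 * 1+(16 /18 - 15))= -2.18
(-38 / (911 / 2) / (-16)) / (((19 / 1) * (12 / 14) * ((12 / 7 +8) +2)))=49 / 1792848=0.00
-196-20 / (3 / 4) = -668 / 3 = -222.67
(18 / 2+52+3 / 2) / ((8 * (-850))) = -0.01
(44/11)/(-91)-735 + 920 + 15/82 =1381507/7462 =185.14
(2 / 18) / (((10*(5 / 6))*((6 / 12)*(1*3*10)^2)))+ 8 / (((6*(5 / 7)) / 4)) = 252001 / 33750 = 7.47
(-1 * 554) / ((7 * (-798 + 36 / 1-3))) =554 / 5355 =0.10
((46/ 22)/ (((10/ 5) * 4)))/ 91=23/ 8008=0.00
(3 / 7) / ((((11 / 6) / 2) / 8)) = 288 / 77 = 3.74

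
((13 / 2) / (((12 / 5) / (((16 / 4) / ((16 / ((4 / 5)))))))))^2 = 169 / 576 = 0.29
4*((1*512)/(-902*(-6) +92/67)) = 17152/45337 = 0.38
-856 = -856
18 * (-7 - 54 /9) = -234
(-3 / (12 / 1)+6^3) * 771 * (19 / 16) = 12642087 / 64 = 197532.61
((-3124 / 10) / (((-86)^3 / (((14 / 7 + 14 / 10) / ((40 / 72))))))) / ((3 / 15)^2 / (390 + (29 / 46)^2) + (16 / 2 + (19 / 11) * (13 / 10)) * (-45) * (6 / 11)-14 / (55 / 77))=-1327113169877 / 119684282059148340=-0.00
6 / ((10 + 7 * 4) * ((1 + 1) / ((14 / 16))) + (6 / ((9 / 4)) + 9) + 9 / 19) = 1197 / 19750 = 0.06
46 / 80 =0.58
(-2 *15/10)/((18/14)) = -7/3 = -2.33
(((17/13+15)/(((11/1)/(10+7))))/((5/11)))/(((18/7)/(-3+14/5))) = -12614/2925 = -4.31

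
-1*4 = -4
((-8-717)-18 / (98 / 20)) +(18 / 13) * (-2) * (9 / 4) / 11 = -5109784 / 7007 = -729.24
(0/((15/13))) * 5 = 0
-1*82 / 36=-41 / 18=-2.28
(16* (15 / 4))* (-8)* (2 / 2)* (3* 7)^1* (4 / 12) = -3360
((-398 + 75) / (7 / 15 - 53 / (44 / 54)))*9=959310 / 21311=45.01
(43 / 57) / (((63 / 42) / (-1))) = -86 / 171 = -0.50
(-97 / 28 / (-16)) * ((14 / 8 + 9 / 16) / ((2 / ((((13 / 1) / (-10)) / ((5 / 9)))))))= -419913 / 716800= -0.59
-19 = -19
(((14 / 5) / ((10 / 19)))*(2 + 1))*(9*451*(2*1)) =3239082 / 25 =129563.28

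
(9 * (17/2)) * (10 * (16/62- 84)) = -1985940/31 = -64062.58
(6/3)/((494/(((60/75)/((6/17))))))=34/3705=0.01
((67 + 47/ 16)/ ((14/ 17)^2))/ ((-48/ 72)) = -970173/ 6272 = -154.68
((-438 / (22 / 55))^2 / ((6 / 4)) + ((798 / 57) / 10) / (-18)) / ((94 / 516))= 3093484199 / 705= 4387920.85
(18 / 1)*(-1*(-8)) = 144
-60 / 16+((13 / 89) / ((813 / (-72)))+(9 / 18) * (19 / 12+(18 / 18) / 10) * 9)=3677727 / 964760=3.81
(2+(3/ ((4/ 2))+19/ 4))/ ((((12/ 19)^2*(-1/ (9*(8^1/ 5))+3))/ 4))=11913/ 422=28.23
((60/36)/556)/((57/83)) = 415/95076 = 0.00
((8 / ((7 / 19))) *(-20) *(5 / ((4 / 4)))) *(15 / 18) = -38000 / 21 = -1809.52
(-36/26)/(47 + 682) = -0.00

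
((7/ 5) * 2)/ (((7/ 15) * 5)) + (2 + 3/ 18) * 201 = 436.70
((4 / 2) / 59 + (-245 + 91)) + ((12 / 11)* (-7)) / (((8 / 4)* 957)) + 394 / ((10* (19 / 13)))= -2498068899 / 19667945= -127.01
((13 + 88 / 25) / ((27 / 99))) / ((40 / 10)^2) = 4543 / 1200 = 3.79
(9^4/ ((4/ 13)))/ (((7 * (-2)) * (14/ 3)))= -255879/ 784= -326.38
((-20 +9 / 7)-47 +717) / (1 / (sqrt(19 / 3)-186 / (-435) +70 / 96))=36704509 / 48720 +4559 *sqrt(57) / 21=2392.41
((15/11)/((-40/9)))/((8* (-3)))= 9/704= 0.01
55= 55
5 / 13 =0.38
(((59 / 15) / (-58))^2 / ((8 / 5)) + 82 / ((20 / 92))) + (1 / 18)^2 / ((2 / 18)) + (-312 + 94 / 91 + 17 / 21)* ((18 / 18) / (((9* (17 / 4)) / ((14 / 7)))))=2029052188129 / 5620436640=361.01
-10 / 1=-10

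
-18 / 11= -1.64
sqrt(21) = 4.58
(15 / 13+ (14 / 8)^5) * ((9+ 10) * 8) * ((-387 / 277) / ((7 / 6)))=-5158519209 / 1613248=-3197.60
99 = 99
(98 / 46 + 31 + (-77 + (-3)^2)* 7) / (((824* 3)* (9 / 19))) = -96767 / 255852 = -0.38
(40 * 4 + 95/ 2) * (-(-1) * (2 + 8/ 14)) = 3735/ 7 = 533.57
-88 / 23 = -3.83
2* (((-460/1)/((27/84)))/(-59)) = 25760/531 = 48.51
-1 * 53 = -53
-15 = -15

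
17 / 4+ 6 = 41 / 4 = 10.25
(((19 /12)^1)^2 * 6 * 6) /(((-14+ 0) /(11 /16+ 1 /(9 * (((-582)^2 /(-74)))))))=-432329629 /97552512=-4.43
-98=-98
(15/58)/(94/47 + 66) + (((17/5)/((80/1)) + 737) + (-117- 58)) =110835531/197200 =562.05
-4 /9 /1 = -4 /9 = -0.44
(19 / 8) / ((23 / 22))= 209 / 92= 2.27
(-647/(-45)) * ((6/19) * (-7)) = -9058/285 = -31.78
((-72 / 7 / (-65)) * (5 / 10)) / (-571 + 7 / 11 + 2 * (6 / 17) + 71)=-748 / 4714255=-0.00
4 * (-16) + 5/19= -1211/19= -63.74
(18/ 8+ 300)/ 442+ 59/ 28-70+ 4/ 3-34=-285245/ 2856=-99.88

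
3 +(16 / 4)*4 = 19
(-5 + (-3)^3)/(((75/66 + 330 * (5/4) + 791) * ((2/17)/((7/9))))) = -2992/17037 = -0.18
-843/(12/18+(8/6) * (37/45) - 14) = 113805/1652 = 68.89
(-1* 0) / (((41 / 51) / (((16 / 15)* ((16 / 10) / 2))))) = 0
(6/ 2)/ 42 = 1/ 14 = 0.07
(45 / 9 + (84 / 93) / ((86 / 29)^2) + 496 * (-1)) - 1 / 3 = -84470545 / 171957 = -491.23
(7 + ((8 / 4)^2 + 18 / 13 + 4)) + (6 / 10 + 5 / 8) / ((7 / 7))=9157 / 520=17.61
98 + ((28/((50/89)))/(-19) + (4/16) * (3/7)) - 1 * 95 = 6437/13300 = 0.48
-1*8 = -8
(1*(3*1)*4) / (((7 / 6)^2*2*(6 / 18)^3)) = 5832 / 49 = 119.02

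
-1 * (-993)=993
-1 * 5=-5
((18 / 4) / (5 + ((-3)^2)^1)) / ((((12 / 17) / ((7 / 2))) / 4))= 51 / 8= 6.38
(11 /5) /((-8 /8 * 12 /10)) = -11 /6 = -1.83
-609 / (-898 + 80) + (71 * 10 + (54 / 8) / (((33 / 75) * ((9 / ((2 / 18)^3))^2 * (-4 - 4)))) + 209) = 211110328583423 / 229531493664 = 919.74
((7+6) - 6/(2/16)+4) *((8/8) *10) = -310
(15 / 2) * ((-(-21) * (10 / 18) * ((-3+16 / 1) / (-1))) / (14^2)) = -325 / 56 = -5.80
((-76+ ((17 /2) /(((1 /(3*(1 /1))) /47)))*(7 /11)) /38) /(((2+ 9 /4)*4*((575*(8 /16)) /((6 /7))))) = 45321 /14300825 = 0.00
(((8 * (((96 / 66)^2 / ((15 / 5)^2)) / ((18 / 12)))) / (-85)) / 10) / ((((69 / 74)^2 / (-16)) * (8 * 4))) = 5607424 / 6610529475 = 0.00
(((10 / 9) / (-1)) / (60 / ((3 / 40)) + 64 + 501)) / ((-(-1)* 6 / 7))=-1 / 1053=-0.00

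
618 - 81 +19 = 556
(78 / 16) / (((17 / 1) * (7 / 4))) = 39 / 238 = 0.16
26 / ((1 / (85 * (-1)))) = -2210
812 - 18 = 794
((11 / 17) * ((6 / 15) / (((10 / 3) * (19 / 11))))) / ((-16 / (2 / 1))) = -363 / 64600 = -0.01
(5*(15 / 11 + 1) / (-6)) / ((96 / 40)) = -325 / 396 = -0.82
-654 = -654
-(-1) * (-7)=-7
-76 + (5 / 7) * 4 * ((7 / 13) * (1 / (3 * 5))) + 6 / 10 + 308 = 45377 / 195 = 232.70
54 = 54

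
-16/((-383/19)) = 304/383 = 0.79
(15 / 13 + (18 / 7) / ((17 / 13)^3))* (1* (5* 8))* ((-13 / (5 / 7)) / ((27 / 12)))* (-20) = 219725440 / 14739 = 14907.76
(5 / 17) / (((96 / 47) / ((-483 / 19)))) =-37835 / 10336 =-3.66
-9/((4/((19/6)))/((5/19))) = -15/8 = -1.88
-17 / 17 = -1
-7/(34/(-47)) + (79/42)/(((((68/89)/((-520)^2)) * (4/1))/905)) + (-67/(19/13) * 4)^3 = 707392095821875/4897326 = 144444559.30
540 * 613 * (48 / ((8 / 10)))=19861200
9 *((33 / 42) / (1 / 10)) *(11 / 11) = 70.71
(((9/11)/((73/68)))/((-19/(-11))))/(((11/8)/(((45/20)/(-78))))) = -1836/198341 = -0.01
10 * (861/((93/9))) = 25830/31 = 833.23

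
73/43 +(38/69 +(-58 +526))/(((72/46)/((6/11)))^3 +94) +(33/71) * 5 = 52465373003/6554152923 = 8.00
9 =9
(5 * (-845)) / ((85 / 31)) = -26195 / 17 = -1540.88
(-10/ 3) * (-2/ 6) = 10/ 9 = 1.11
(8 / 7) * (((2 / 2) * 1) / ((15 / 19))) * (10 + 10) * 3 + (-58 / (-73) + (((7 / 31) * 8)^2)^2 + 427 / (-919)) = 97.84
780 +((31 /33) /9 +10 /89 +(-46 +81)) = 21548624 /26433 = 815.22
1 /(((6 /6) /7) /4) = 28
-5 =-5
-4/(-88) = 1/22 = 0.05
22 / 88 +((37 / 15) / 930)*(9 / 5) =0.25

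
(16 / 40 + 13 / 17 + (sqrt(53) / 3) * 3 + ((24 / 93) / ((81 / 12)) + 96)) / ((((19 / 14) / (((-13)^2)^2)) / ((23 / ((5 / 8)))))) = 73573136 * sqrt(53) / 95 + 508795242727408 / 6758775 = 80917320.71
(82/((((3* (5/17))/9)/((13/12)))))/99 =9061/990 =9.15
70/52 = 35/26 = 1.35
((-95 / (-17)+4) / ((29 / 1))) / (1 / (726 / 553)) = 0.43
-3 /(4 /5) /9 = -5 /12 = -0.42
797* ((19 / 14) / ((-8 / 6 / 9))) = -408861 / 56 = -7301.09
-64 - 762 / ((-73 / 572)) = 431192 / 73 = 5906.74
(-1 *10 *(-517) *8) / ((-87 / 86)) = -3556960 / 87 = -40884.60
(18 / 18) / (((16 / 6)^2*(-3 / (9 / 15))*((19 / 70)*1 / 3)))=-189 / 608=-0.31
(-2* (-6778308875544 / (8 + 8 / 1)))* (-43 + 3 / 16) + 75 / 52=-7545105067089615 / 208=-36274543591777.00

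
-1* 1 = -1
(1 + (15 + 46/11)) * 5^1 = 1110/11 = 100.91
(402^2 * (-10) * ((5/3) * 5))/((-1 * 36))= 1122250/3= 374083.33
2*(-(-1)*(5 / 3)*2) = 20 / 3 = 6.67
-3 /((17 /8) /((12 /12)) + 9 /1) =-24 /89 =-0.27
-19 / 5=-3.80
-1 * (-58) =58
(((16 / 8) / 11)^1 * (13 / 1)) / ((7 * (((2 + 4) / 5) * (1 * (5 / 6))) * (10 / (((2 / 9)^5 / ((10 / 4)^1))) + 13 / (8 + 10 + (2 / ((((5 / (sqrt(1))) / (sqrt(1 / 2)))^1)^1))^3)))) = 173056 * sqrt(2) / 1699040693230042855 + 8882781740352 / 1213600495164316325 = 0.00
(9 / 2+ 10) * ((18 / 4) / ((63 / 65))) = 1885 / 28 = 67.32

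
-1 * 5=-5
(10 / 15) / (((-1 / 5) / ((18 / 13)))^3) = -221.21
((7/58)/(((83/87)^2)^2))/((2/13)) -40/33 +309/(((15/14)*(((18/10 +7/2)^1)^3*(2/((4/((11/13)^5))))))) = 118344885810482661019/13654778200961620404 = 8.67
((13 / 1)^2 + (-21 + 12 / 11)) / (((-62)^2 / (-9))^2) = 16605 / 20317462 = 0.00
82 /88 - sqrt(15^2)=-619 /44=-14.07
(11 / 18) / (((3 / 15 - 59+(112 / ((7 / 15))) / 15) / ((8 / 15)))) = -22 / 2889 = -0.01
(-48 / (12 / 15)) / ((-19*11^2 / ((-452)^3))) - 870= -5542724610 / 2299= -2410928.49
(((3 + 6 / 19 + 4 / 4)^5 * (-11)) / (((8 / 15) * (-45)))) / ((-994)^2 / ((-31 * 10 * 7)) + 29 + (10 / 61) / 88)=-2120733856560880 / 1317447553220517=-1.61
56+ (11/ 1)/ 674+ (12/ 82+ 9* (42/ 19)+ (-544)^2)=155419946689/ 525046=296012.06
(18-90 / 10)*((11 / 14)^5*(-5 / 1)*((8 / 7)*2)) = -7247295 / 235298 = -30.80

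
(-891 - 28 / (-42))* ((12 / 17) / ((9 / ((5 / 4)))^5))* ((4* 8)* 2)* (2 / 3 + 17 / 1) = -442384375 / 12045996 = -36.72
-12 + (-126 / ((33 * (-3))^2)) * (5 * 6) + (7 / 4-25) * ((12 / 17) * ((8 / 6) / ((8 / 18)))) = -380263 / 6171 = -61.62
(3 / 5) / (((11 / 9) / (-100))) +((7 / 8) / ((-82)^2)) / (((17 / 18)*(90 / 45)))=-493809867 / 10059104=-49.09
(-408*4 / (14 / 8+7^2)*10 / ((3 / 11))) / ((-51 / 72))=337920 / 203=1664.63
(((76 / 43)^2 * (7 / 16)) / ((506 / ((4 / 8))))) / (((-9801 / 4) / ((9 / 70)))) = -361 / 5094309330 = -0.00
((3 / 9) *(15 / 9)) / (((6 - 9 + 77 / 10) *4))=25 / 846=0.03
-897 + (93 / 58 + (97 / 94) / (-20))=-48819833 / 54520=-895.45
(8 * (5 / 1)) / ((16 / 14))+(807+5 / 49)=41263 / 49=842.10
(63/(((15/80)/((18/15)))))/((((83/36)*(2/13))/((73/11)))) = 34437312/4565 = 7543.77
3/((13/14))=42/13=3.23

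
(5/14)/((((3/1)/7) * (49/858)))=715/49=14.59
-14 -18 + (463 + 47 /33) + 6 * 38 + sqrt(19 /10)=sqrt(190) /10 + 21794 /33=661.80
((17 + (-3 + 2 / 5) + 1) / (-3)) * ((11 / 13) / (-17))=847 / 3315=0.26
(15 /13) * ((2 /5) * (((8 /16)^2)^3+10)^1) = 1923 /416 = 4.62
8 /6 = 4 /3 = 1.33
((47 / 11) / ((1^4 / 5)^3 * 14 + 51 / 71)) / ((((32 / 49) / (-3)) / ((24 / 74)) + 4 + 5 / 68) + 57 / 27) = 12508744500 / 13402051883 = 0.93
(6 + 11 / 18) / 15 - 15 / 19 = -1789 / 5130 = -0.35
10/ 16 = 0.62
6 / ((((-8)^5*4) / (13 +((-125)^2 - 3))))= -0.72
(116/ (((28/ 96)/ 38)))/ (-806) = -52896/ 2821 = -18.75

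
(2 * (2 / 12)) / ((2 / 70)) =35 / 3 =11.67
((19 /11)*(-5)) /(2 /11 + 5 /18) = -1710 /91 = -18.79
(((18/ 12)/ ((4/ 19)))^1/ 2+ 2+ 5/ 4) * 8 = 109/ 2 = 54.50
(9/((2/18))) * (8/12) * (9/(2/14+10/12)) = 20412/41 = 497.85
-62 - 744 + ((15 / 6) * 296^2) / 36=47506 / 9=5278.44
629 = 629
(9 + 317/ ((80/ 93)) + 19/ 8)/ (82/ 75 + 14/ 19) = 8661435/ 41728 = 207.57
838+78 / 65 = 4196 / 5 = 839.20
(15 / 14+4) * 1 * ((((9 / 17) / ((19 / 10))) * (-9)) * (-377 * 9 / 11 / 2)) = 97565715 / 49742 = 1961.44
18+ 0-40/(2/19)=-362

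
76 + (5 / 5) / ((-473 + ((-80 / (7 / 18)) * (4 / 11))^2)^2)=70112298697066205 / 922530245551489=76.00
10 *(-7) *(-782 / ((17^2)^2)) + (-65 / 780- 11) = -614789 / 58956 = -10.43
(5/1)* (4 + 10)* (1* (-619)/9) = -43330/9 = -4814.44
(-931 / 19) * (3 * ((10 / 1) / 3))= -490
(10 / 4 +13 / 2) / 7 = 9 / 7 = 1.29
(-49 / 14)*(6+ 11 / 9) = -455 / 18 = -25.28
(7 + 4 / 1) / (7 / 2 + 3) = 22 / 13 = 1.69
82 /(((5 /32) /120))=62976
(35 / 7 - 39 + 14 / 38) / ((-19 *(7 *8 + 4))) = 213 / 7220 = 0.03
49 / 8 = 6.12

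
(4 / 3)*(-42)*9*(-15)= 7560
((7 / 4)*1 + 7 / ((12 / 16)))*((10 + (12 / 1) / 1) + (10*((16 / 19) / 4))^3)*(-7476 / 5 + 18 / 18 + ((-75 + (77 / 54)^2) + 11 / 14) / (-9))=-146680313948177 / 284222520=-516075.62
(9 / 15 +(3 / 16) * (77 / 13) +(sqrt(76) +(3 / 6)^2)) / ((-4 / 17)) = -17 * sqrt(19) / 2- 34663 / 4160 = -45.38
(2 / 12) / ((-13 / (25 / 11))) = -25 / 858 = -0.03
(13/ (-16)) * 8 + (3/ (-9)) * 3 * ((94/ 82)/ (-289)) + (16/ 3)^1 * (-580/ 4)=-55441189/ 71094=-779.83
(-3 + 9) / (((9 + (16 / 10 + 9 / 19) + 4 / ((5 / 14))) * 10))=57 / 2116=0.03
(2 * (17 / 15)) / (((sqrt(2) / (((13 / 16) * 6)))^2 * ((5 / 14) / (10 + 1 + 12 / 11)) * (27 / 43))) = 115014809 / 79200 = 1452.21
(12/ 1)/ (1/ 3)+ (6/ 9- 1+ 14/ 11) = 1219/ 33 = 36.94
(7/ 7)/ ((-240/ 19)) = -0.08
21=21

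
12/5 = 2.40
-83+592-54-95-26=334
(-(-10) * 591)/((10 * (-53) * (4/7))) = -19.51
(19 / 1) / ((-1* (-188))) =19 / 188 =0.10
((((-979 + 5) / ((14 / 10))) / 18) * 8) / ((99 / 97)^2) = -183287320 / 617463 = -296.84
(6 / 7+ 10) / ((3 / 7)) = 76 / 3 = 25.33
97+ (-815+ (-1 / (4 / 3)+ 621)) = -391 / 4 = -97.75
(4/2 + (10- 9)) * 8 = 24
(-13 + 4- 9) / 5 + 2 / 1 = -8 / 5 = -1.60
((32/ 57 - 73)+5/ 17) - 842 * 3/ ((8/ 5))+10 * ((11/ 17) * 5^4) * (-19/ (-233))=-1193111011/ 903108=-1321.12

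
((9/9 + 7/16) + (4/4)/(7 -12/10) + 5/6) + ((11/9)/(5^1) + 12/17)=1204583/354960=3.39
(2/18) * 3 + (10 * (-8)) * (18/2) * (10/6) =-1199.67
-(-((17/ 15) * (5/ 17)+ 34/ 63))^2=-3025/ 3969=-0.76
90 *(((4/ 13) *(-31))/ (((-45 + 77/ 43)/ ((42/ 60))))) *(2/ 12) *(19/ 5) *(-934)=-496763778/ 60385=-8226.61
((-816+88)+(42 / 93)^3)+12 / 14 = -151616982 / 208537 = -727.05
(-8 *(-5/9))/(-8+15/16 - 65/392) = -31360/51003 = -0.61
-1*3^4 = -81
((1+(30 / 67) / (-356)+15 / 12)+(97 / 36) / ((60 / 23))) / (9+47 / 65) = 549476629 / 1628042112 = 0.34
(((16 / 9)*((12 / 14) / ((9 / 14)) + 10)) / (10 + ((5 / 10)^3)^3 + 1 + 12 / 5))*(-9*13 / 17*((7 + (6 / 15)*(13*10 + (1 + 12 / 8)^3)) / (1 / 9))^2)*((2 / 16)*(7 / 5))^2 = -18745809264 / 171545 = -109276.34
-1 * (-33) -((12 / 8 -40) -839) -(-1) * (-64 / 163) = 910.11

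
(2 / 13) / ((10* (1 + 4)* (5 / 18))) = 18 / 1625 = 0.01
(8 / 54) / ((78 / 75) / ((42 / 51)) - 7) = -175 / 6777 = -0.03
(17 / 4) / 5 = 17 / 20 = 0.85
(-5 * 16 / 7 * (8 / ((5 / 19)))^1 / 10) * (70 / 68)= -35.76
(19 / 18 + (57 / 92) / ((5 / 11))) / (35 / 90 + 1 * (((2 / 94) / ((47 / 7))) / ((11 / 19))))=243305887 / 39672010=6.13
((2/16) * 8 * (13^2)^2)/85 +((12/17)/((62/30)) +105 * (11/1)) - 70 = 3745266/2635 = 1421.35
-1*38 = -38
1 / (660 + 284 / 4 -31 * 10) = 1 / 421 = 0.00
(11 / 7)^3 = 1331 / 343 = 3.88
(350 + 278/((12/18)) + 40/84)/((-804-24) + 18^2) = -16117/10584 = -1.52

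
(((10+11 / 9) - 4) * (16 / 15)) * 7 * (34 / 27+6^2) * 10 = 14647360 / 729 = 20092.40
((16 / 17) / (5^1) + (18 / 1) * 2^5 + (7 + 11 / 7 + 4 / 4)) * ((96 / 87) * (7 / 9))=11152864 / 22185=502.72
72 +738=810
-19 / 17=-1.12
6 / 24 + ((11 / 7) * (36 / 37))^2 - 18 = -15.41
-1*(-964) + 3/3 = 965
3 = 3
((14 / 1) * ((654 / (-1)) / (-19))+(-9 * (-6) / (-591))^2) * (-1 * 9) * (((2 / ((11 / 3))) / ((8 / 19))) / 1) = -218050380 / 38809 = -5618.55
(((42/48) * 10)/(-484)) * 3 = -105/1936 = -0.05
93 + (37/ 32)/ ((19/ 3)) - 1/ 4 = 56503/ 608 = 92.93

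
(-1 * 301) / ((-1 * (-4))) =-301 / 4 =-75.25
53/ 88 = 0.60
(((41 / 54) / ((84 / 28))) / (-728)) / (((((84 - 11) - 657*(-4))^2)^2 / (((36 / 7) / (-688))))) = 41 / 839708806861549550016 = 0.00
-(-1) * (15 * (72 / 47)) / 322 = 540 / 7567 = 0.07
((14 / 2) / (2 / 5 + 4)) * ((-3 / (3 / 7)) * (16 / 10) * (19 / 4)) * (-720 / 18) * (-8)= -297920 / 11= -27083.64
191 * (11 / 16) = 2101 / 16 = 131.31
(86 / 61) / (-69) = -86 / 4209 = -0.02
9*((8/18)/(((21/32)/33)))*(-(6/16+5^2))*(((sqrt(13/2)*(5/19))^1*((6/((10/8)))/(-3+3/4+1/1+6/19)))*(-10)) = -2449920*sqrt(26)/71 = -175946.34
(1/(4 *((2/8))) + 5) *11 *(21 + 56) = 5082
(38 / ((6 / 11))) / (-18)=-209 / 54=-3.87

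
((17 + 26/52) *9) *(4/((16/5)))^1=1575/8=196.88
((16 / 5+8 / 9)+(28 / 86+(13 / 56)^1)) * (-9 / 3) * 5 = -69.70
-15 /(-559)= 15 /559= 0.03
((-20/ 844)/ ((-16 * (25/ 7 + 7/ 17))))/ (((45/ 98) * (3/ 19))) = 110789/ 21603024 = 0.01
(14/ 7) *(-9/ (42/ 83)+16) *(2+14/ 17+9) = -5025/ 119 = -42.23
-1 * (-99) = 99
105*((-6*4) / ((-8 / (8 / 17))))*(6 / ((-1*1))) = -15120 / 17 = -889.41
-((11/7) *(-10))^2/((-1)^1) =12100/49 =246.94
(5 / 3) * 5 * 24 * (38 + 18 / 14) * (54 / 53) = 2970000 / 371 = 8005.39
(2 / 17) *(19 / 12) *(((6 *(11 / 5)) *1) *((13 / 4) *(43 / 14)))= 116831 / 4760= 24.54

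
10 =10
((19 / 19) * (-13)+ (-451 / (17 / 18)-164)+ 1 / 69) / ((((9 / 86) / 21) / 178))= -82268590376 / 3519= -23378400.22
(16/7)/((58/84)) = 96/29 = 3.31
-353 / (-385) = 0.92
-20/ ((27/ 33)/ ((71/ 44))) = -355/ 9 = -39.44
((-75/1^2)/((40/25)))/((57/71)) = -8875/152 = -58.39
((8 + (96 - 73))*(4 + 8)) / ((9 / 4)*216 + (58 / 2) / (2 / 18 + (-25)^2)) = 24056 / 31431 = 0.77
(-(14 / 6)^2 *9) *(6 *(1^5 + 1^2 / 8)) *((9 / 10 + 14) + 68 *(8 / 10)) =-916839 / 40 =-22920.98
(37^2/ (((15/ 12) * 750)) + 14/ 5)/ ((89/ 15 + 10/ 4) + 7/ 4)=31952/ 76375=0.42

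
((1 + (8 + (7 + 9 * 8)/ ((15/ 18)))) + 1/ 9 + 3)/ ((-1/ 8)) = -38488/ 45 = -855.29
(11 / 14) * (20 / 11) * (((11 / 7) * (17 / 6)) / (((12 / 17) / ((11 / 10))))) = 34969 / 3528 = 9.91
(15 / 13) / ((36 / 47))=1.51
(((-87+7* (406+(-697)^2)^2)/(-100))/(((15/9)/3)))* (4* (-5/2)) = 7446758325696/25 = 297870333027.84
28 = 28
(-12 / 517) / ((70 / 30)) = -36 / 3619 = -0.01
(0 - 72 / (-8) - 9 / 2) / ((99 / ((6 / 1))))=0.27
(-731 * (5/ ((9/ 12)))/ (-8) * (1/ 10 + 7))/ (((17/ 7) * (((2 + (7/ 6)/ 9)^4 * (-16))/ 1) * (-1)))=3785808537/ 699602500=5.41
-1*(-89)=89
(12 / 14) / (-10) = -3 / 35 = -0.09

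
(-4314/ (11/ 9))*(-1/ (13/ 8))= 310608/ 143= 2172.08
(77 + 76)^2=23409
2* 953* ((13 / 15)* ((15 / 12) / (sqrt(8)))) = 12389* sqrt(2) / 24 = 730.03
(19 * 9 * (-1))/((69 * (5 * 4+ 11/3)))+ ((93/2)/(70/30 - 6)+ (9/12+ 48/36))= -2307139/215556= -10.70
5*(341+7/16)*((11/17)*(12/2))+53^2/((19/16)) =23238889/2584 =8993.38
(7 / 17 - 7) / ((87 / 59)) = -6608 / 1479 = -4.47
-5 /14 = -0.36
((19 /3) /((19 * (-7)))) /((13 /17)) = -17 /273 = -0.06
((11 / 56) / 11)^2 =1 / 3136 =0.00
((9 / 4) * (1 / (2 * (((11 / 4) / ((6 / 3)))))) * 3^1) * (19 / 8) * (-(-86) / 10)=22059 / 440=50.13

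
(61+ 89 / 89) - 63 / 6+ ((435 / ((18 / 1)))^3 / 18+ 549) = 5383369 / 3888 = 1384.61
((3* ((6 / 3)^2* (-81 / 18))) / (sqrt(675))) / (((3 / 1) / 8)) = -16* sqrt(3) / 5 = -5.54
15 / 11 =1.36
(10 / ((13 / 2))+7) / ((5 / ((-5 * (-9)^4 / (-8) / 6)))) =242757 / 208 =1167.10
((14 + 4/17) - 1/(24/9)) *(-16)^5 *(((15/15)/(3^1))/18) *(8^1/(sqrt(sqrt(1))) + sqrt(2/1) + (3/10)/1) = -1025343488/459 - 123535360 *sqrt(2)/459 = -2614485.55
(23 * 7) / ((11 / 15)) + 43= 2888 / 11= 262.55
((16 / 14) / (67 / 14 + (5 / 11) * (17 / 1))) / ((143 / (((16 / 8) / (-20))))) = -0.00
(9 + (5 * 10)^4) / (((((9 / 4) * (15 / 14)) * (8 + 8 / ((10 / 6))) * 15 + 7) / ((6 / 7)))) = 37500054 / 3289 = 11401.66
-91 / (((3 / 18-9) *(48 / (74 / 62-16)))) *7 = -292383 / 13144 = -22.24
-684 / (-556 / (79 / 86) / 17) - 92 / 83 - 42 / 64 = 276964985 / 15874912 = 17.45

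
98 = 98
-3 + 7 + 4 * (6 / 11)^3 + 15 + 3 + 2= 32808 / 1331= 24.65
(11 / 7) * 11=121 / 7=17.29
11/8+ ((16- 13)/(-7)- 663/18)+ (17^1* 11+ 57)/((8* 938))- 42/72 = -410143/11256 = -36.44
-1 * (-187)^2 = -34969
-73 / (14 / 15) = -78.21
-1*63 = -63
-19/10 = -1.90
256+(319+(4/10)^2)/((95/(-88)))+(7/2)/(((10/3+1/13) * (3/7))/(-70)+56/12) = -1171436691/30122125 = -38.89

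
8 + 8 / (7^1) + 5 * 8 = 344 / 7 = 49.14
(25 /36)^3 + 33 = 1555273 /46656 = 33.33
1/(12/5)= 5/12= 0.42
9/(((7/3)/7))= 27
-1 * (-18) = 18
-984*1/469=-984/469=-2.10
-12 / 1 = -12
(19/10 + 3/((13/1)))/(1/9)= 2493/130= 19.18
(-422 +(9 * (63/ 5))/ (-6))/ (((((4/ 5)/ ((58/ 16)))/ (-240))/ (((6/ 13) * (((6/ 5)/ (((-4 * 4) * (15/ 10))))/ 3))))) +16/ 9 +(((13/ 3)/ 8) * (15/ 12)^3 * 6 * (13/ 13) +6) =-110048819/ 29952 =-3674.17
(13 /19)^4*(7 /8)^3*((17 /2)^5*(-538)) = -3741660818536459 /1067589632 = -3504774.41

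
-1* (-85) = 85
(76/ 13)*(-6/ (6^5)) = -19/ 4212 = -0.00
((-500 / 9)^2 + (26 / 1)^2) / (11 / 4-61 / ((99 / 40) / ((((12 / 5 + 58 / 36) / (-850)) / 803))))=1368.08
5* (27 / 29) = 135 / 29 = 4.66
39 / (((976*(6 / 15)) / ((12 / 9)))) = 65 / 488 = 0.13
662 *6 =3972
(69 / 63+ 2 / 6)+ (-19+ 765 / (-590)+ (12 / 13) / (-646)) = -65446371 / 3468374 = -18.87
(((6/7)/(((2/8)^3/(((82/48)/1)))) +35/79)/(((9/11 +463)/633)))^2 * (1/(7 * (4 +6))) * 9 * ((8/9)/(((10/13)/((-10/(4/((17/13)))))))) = -2234602013441484753/278611613589260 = -8020.49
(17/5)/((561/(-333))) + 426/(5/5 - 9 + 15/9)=-69.28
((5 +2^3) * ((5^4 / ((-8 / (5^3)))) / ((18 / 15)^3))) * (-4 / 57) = 126953125 / 24624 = 5155.67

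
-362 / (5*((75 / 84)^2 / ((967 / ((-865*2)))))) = 137221168 / 2703125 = 50.76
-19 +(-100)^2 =9981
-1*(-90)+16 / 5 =466 / 5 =93.20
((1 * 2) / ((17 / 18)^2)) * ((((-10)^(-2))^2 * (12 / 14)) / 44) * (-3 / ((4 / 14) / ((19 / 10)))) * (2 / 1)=-13851 / 79475000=-0.00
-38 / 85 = -0.45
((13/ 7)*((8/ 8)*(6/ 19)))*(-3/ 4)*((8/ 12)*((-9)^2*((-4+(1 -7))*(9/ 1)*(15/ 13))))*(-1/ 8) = -308.32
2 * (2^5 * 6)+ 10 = 394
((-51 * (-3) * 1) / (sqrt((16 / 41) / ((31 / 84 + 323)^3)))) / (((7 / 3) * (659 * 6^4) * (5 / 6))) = 461771 * sqrt(23387343) / 2603946240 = 0.86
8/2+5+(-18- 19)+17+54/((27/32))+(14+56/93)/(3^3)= 134441/2511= 53.54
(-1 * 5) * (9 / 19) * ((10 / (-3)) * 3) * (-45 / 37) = -20250 / 703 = -28.81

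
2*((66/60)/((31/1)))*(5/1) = 11/31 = 0.35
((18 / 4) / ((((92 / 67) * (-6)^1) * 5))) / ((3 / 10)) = -67 / 184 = -0.36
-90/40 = -9/4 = -2.25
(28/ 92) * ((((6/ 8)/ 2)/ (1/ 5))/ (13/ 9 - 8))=-0.09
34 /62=17 /31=0.55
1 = 1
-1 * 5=-5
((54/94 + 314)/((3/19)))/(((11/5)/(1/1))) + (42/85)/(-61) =7282656233/8041935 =905.59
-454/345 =-1.32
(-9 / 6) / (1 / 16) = -24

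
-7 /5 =-1.40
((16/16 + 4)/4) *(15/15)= 5/4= 1.25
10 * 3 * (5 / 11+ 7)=2460 / 11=223.64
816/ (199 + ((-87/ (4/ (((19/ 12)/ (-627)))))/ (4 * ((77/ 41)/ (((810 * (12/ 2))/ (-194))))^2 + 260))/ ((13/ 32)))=75293478620385168/ 18362060532035027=4.10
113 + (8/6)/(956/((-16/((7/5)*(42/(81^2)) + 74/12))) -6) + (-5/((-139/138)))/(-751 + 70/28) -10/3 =109.66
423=423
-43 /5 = -8.60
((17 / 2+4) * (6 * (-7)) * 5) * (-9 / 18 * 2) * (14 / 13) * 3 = 110250 / 13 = 8480.77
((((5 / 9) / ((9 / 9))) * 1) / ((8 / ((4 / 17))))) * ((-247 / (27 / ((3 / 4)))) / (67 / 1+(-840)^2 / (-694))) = 428545 / 3630333816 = 0.00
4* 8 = 32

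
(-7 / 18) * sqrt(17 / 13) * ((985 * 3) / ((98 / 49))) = -6895 * sqrt(221) / 156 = -657.06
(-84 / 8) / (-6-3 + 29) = -21 / 40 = -0.52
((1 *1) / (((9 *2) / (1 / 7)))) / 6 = 1 / 756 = 0.00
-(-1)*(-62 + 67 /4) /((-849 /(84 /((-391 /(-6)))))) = 7602 /110653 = 0.07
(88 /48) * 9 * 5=165 /2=82.50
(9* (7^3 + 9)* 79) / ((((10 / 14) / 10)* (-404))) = -875952 / 101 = -8672.79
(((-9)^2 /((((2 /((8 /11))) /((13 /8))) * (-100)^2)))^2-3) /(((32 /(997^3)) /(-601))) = 86481506589603830000643 /1548800000000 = 55837749605.89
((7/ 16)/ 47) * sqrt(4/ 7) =sqrt(7)/ 376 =0.01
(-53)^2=2809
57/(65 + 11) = 0.75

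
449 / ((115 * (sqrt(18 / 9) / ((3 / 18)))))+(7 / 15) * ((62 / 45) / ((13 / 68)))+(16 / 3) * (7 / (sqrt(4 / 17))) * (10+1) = 449 * sqrt(2) / 1380+29512 / 8775+616 * sqrt(17) / 3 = 850.43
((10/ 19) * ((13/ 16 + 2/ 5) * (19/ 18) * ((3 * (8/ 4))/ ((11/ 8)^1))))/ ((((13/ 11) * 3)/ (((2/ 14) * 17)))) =1649/ 819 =2.01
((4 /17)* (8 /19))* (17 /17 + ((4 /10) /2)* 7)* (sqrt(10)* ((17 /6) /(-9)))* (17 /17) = -64* sqrt(10) /855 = -0.24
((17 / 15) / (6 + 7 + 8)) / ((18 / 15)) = 17 / 378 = 0.04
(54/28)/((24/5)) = 45/112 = 0.40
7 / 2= 3.50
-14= -14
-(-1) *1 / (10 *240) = 1 / 2400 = 0.00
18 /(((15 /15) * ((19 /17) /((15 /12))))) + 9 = 1107 /38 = 29.13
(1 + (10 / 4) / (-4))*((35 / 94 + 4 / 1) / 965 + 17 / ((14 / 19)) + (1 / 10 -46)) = -43477743 / 5079760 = -8.56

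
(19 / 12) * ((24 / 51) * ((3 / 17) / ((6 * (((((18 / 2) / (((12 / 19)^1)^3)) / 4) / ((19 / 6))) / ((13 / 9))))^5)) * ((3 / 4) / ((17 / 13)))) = 2591373349879808 / 7582750018592854905963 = 0.00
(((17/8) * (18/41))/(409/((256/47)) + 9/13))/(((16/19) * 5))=151164/51701615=0.00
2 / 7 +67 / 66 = 601 / 462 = 1.30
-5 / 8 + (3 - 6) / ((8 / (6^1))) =-23 / 8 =-2.88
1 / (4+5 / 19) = 19 / 81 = 0.23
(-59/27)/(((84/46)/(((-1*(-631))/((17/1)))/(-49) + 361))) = -203605637/472311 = -431.08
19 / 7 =2.71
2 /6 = 0.33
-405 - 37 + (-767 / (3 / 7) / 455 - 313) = -11384 / 15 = -758.93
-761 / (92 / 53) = -40333 / 92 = -438.40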